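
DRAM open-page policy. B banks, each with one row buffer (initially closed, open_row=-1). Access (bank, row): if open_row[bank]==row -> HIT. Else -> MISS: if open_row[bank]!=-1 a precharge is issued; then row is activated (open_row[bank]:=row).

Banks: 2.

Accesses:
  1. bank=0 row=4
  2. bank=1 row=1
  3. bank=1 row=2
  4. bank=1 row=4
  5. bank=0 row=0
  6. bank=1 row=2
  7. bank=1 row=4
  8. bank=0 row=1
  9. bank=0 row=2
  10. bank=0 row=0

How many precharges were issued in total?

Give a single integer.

Acc 1: bank0 row4 -> MISS (open row4); precharges=0
Acc 2: bank1 row1 -> MISS (open row1); precharges=0
Acc 3: bank1 row2 -> MISS (open row2); precharges=1
Acc 4: bank1 row4 -> MISS (open row4); precharges=2
Acc 5: bank0 row0 -> MISS (open row0); precharges=3
Acc 6: bank1 row2 -> MISS (open row2); precharges=4
Acc 7: bank1 row4 -> MISS (open row4); precharges=5
Acc 8: bank0 row1 -> MISS (open row1); precharges=6
Acc 9: bank0 row2 -> MISS (open row2); precharges=7
Acc 10: bank0 row0 -> MISS (open row0); precharges=8

Answer: 8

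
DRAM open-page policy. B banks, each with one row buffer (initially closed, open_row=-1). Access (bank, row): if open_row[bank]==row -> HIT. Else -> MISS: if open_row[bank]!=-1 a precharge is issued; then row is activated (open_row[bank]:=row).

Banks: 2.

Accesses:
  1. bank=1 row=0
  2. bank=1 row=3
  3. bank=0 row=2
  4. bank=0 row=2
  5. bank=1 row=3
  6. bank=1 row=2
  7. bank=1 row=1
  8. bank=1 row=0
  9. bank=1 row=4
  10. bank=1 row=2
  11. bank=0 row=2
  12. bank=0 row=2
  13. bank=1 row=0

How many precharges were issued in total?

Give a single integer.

Answer: 7

Derivation:
Acc 1: bank1 row0 -> MISS (open row0); precharges=0
Acc 2: bank1 row3 -> MISS (open row3); precharges=1
Acc 3: bank0 row2 -> MISS (open row2); precharges=1
Acc 4: bank0 row2 -> HIT
Acc 5: bank1 row3 -> HIT
Acc 6: bank1 row2 -> MISS (open row2); precharges=2
Acc 7: bank1 row1 -> MISS (open row1); precharges=3
Acc 8: bank1 row0 -> MISS (open row0); precharges=4
Acc 9: bank1 row4 -> MISS (open row4); precharges=5
Acc 10: bank1 row2 -> MISS (open row2); precharges=6
Acc 11: bank0 row2 -> HIT
Acc 12: bank0 row2 -> HIT
Acc 13: bank1 row0 -> MISS (open row0); precharges=7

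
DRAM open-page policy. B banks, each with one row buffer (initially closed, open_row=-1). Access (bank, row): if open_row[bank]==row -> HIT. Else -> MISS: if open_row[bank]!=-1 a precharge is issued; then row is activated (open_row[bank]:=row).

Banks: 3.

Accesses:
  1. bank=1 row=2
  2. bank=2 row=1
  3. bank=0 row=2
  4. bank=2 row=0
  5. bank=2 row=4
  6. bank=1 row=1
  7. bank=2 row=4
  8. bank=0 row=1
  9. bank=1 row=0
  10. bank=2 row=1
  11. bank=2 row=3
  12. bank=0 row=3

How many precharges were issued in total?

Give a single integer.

Answer: 8

Derivation:
Acc 1: bank1 row2 -> MISS (open row2); precharges=0
Acc 2: bank2 row1 -> MISS (open row1); precharges=0
Acc 3: bank0 row2 -> MISS (open row2); precharges=0
Acc 4: bank2 row0 -> MISS (open row0); precharges=1
Acc 5: bank2 row4 -> MISS (open row4); precharges=2
Acc 6: bank1 row1 -> MISS (open row1); precharges=3
Acc 7: bank2 row4 -> HIT
Acc 8: bank0 row1 -> MISS (open row1); precharges=4
Acc 9: bank1 row0 -> MISS (open row0); precharges=5
Acc 10: bank2 row1 -> MISS (open row1); precharges=6
Acc 11: bank2 row3 -> MISS (open row3); precharges=7
Acc 12: bank0 row3 -> MISS (open row3); precharges=8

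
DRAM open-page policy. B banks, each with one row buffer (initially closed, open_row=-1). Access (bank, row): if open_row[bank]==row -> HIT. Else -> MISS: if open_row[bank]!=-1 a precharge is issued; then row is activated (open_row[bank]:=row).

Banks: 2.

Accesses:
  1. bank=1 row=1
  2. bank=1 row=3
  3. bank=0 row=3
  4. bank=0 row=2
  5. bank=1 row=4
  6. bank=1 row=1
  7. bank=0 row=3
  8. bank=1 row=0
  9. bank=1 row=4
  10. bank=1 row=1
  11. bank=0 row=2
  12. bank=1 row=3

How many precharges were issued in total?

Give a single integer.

Acc 1: bank1 row1 -> MISS (open row1); precharges=0
Acc 2: bank1 row3 -> MISS (open row3); precharges=1
Acc 3: bank0 row3 -> MISS (open row3); precharges=1
Acc 4: bank0 row2 -> MISS (open row2); precharges=2
Acc 5: bank1 row4 -> MISS (open row4); precharges=3
Acc 6: bank1 row1 -> MISS (open row1); precharges=4
Acc 7: bank0 row3 -> MISS (open row3); precharges=5
Acc 8: bank1 row0 -> MISS (open row0); precharges=6
Acc 9: bank1 row4 -> MISS (open row4); precharges=7
Acc 10: bank1 row1 -> MISS (open row1); precharges=8
Acc 11: bank0 row2 -> MISS (open row2); precharges=9
Acc 12: bank1 row3 -> MISS (open row3); precharges=10

Answer: 10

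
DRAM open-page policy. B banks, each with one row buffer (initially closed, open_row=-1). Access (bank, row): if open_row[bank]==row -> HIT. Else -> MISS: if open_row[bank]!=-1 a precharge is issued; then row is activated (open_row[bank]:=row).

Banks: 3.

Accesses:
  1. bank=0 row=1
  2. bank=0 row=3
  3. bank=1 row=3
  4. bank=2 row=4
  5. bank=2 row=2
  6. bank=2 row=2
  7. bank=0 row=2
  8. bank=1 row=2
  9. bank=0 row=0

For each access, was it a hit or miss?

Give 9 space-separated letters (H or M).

Acc 1: bank0 row1 -> MISS (open row1); precharges=0
Acc 2: bank0 row3 -> MISS (open row3); precharges=1
Acc 3: bank1 row3 -> MISS (open row3); precharges=1
Acc 4: bank2 row4 -> MISS (open row4); precharges=1
Acc 5: bank2 row2 -> MISS (open row2); precharges=2
Acc 6: bank2 row2 -> HIT
Acc 7: bank0 row2 -> MISS (open row2); precharges=3
Acc 8: bank1 row2 -> MISS (open row2); precharges=4
Acc 9: bank0 row0 -> MISS (open row0); precharges=5

Answer: M M M M M H M M M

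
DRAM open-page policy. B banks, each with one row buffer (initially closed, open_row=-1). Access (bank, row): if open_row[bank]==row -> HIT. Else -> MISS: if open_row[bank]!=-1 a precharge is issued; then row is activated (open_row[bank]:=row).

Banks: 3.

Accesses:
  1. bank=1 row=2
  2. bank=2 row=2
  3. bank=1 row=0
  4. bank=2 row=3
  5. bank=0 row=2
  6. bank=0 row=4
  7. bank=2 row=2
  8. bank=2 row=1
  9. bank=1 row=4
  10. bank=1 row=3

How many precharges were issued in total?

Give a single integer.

Acc 1: bank1 row2 -> MISS (open row2); precharges=0
Acc 2: bank2 row2 -> MISS (open row2); precharges=0
Acc 3: bank1 row0 -> MISS (open row0); precharges=1
Acc 4: bank2 row3 -> MISS (open row3); precharges=2
Acc 5: bank0 row2 -> MISS (open row2); precharges=2
Acc 6: bank0 row4 -> MISS (open row4); precharges=3
Acc 7: bank2 row2 -> MISS (open row2); precharges=4
Acc 8: bank2 row1 -> MISS (open row1); precharges=5
Acc 9: bank1 row4 -> MISS (open row4); precharges=6
Acc 10: bank1 row3 -> MISS (open row3); precharges=7

Answer: 7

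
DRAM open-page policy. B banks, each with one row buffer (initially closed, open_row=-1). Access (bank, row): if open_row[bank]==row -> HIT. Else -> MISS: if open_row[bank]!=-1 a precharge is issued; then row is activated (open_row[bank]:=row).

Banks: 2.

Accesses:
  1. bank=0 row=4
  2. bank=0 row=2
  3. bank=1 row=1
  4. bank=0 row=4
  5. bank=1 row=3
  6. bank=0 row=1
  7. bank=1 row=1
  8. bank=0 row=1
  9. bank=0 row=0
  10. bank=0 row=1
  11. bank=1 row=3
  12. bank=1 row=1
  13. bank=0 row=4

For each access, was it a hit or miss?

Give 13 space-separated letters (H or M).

Answer: M M M M M M M H M M M M M

Derivation:
Acc 1: bank0 row4 -> MISS (open row4); precharges=0
Acc 2: bank0 row2 -> MISS (open row2); precharges=1
Acc 3: bank1 row1 -> MISS (open row1); precharges=1
Acc 4: bank0 row4 -> MISS (open row4); precharges=2
Acc 5: bank1 row3 -> MISS (open row3); precharges=3
Acc 6: bank0 row1 -> MISS (open row1); precharges=4
Acc 7: bank1 row1 -> MISS (open row1); precharges=5
Acc 8: bank0 row1 -> HIT
Acc 9: bank0 row0 -> MISS (open row0); precharges=6
Acc 10: bank0 row1 -> MISS (open row1); precharges=7
Acc 11: bank1 row3 -> MISS (open row3); precharges=8
Acc 12: bank1 row1 -> MISS (open row1); precharges=9
Acc 13: bank0 row4 -> MISS (open row4); precharges=10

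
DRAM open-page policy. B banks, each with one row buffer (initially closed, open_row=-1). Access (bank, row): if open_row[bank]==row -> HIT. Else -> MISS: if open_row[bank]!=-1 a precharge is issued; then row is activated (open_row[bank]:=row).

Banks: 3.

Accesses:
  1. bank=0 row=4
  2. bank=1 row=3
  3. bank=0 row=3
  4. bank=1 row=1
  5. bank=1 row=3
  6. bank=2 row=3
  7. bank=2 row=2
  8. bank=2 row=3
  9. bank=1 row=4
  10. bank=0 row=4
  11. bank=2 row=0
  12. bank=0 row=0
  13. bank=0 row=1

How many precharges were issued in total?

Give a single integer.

Answer: 10

Derivation:
Acc 1: bank0 row4 -> MISS (open row4); precharges=0
Acc 2: bank1 row3 -> MISS (open row3); precharges=0
Acc 3: bank0 row3 -> MISS (open row3); precharges=1
Acc 4: bank1 row1 -> MISS (open row1); precharges=2
Acc 5: bank1 row3 -> MISS (open row3); precharges=3
Acc 6: bank2 row3 -> MISS (open row3); precharges=3
Acc 7: bank2 row2 -> MISS (open row2); precharges=4
Acc 8: bank2 row3 -> MISS (open row3); precharges=5
Acc 9: bank1 row4 -> MISS (open row4); precharges=6
Acc 10: bank0 row4 -> MISS (open row4); precharges=7
Acc 11: bank2 row0 -> MISS (open row0); precharges=8
Acc 12: bank0 row0 -> MISS (open row0); precharges=9
Acc 13: bank0 row1 -> MISS (open row1); precharges=10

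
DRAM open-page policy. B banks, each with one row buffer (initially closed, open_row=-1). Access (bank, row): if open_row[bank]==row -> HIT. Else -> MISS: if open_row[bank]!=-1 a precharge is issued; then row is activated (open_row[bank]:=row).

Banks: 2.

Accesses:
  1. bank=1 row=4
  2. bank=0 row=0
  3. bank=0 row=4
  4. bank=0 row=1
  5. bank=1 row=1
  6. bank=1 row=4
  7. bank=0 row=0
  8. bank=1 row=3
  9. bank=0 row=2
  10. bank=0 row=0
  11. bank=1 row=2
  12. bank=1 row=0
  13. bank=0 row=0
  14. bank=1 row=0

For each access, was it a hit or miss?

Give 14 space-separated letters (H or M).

Acc 1: bank1 row4 -> MISS (open row4); precharges=0
Acc 2: bank0 row0 -> MISS (open row0); precharges=0
Acc 3: bank0 row4 -> MISS (open row4); precharges=1
Acc 4: bank0 row1 -> MISS (open row1); precharges=2
Acc 5: bank1 row1 -> MISS (open row1); precharges=3
Acc 6: bank1 row4 -> MISS (open row4); precharges=4
Acc 7: bank0 row0 -> MISS (open row0); precharges=5
Acc 8: bank1 row3 -> MISS (open row3); precharges=6
Acc 9: bank0 row2 -> MISS (open row2); precharges=7
Acc 10: bank0 row0 -> MISS (open row0); precharges=8
Acc 11: bank1 row2 -> MISS (open row2); precharges=9
Acc 12: bank1 row0 -> MISS (open row0); precharges=10
Acc 13: bank0 row0 -> HIT
Acc 14: bank1 row0 -> HIT

Answer: M M M M M M M M M M M M H H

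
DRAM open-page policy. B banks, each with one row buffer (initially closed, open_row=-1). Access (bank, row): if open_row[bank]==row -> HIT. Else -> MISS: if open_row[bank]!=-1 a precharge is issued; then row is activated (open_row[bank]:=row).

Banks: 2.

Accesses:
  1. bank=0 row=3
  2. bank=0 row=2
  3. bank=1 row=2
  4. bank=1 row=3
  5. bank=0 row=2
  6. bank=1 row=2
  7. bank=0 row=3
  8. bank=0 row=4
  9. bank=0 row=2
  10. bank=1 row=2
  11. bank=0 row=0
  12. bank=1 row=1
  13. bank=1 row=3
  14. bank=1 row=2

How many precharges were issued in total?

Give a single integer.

Acc 1: bank0 row3 -> MISS (open row3); precharges=0
Acc 2: bank0 row2 -> MISS (open row2); precharges=1
Acc 3: bank1 row2 -> MISS (open row2); precharges=1
Acc 4: bank1 row3 -> MISS (open row3); precharges=2
Acc 5: bank0 row2 -> HIT
Acc 6: bank1 row2 -> MISS (open row2); precharges=3
Acc 7: bank0 row3 -> MISS (open row3); precharges=4
Acc 8: bank0 row4 -> MISS (open row4); precharges=5
Acc 9: bank0 row2 -> MISS (open row2); precharges=6
Acc 10: bank1 row2 -> HIT
Acc 11: bank0 row0 -> MISS (open row0); precharges=7
Acc 12: bank1 row1 -> MISS (open row1); precharges=8
Acc 13: bank1 row3 -> MISS (open row3); precharges=9
Acc 14: bank1 row2 -> MISS (open row2); precharges=10

Answer: 10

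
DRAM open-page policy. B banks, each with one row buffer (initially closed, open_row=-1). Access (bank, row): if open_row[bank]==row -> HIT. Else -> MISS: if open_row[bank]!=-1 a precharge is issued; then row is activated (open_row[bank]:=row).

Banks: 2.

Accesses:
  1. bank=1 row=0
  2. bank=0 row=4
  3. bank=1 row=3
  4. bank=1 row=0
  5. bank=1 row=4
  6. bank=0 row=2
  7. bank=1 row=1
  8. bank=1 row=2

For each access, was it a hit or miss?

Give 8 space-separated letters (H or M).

Answer: M M M M M M M M

Derivation:
Acc 1: bank1 row0 -> MISS (open row0); precharges=0
Acc 2: bank0 row4 -> MISS (open row4); precharges=0
Acc 3: bank1 row3 -> MISS (open row3); precharges=1
Acc 4: bank1 row0 -> MISS (open row0); precharges=2
Acc 5: bank1 row4 -> MISS (open row4); precharges=3
Acc 6: bank0 row2 -> MISS (open row2); precharges=4
Acc 7: bank1 row1 -> MISS (open row1); precharges=5
Acc 8: bank1 row2 -> MISS (open row2); precharges=6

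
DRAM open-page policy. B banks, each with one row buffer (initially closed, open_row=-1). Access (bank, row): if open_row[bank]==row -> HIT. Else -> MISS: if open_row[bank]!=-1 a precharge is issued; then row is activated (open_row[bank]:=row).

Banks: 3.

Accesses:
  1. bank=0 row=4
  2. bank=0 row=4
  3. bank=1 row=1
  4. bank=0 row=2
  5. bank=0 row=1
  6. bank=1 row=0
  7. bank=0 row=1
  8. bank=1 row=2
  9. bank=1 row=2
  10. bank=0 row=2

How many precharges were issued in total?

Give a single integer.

Answer: 5

Derivation:
Acc 1: bank0 row4 -> MISS (open row4); precharges=0
Acc 2: bank0 row4 -> HIT
Acc 3: bank1 row1 -> MISS (open row1); precharges=0
Acc 4: bank0 row2 -> MISS (open row2); precharges=1
Acc 5: bank0 row1 -> MISS (open row1); precharges=2
Acc 6: bank1 row0 -> MISS (open row0); precharges=3
Acc 7: bank0 row1 -> HIT
Acc 8: bank1 row2 -> MISS (open row2); precharges=4
Acc 9: bank1 row2 -> HIT
Acc 10: bank0 row2 -> MISS (open row2); precharges=5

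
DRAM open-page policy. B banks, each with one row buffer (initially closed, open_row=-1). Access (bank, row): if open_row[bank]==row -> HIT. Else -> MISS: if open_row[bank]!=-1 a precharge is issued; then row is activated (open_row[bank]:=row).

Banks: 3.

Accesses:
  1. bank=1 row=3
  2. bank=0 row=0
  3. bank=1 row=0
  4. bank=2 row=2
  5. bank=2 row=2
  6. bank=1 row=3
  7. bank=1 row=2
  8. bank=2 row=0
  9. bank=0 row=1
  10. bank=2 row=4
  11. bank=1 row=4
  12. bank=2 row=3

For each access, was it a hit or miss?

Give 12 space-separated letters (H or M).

Answer: M M M M H M M M M M M M

Derivation:
Acc 1: bank1 row3 -> MISS (open row3); precharges=0
Acc 2: bank0 row0 -> MISS (open row0); precharges=0
Acc 3: bank1 row0 -> MISS (open row0); precharges=1
Acc 4: bank2 row2 -> MISS (open row2); precharges=1
Acc 5: bank2 row2 -> HIT
Acc 6: bank1 row3 -> MISS (open row3); precharges=2
Acc 7: bank1 row2 -> MISS (open row2); precharges=3
Acc 8: bank2 row0 -> MISS (open row0); precharges=4
Acc 9: bank0 row1 -> MISS (open row1); precharges=5
Acc 10: bank2 row4 -> MISS (open row4); precharges=6
Acc 11: bank1 row4 -> MISS (open row4); precharges=7
Acc 12: bank2 row3 -> MISS (open row3); precharges=8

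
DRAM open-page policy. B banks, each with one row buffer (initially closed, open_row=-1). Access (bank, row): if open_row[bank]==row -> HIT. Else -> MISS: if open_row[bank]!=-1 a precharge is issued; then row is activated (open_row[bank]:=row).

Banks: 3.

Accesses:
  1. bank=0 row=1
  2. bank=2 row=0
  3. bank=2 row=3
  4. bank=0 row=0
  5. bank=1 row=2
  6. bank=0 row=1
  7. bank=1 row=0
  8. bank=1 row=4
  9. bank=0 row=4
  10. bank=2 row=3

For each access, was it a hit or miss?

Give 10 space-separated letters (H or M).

Acc 1: bank0 row1 -> MISS (open row1); precharges=0
Acc 2: bank2 row0 -> MISS (open row0); precharges=0
Acc 3: bank2 row3 -> MISS (open row3); precharges=1
Acc 4: bank0 row0 -> MISS (open row0); precharges=2
Acc 5: bank1 row2 -> MISS (open row2); precharges=2
Acc 6: bank0 row1 -> MISS (open row1); precharges=3
Acc 7: bank1 row0 -> MISS (open row0); precharges=4
Acc 8: bank1 row4 -> MISS (open row4); precharges=5
Acc 9: bank0 row4 -> MISS (open row4); precharges=6
Acc 10: bank2 row3 -> HIT

Answer: M M M M M M M M M H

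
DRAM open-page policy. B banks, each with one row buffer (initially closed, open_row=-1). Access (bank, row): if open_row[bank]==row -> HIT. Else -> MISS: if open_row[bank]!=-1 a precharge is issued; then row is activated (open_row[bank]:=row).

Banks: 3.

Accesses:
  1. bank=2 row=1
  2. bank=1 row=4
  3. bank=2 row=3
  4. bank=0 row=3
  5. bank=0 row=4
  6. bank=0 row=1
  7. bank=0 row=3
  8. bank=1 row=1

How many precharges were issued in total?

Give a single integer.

Acc 1: bank2 row1 -> MISS (open row1); precharges=0
Acc 2: bank1 row4 -> MISS (open row4); precharges=0
Acc 3: bank2 row3 -> MISS (open row3); precharges=1
Acc 4: bank0 row3 -> MISS (open row3); precharges=1
Acc 5: bank0 row4 -> MISS (open row4); precharges=2
Acc 6: bank0 row1 -> MISS (open row1); precharges=3
Acc 7: bank0 row3 -> MISS (open row3); precharges=4
Acc 8: bank1 row1 -> MISS (open row1); precharges=5

Answer: 5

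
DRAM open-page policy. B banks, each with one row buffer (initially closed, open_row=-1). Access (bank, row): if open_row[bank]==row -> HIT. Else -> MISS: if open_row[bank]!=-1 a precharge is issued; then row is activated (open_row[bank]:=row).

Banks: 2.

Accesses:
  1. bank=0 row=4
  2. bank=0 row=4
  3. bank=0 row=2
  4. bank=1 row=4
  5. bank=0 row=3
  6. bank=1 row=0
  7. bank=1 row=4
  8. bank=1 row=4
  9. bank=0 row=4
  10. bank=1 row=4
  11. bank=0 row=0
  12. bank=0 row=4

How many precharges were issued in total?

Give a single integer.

Answer: 7

Derivation:
Acc 1: bank0 row4 -> MISS (open row4); precharges=0
Acc 2: bank0 row4 -> HIT
Acc 3: bank0 row2 -> MISS (open row2); precharges=1
Acc 4: bank1 row4 -> MISS (open row4); precharges=1
Acc 5: bank0 row3 -> MISS (open row3); precharges=2
Acc 6: bank1 row0 -> MISS (open row0); precharges=3
Acc 7: bank1 row4 -> MISS (open row4); precharges=4
Acc 8: bank1 row4 -> HIT
Acc 9: bank0 row4 -> MISS (open row4); precharges=5
Acc 10: bank1 row4 -> HIT
Acc 11: bank0 row0 -> MISS (open row0); precharges=6
Acc 12: bank0 row4 -> MISS (open row4); precharges=7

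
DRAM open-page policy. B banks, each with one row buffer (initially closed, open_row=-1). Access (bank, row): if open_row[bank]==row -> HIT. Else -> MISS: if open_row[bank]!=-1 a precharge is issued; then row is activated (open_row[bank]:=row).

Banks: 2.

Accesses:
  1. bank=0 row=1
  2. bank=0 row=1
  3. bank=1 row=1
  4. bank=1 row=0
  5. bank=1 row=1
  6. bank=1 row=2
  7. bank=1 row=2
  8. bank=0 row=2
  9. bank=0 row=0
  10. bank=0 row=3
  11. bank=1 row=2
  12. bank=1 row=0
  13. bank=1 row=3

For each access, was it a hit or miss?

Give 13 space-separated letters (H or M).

Acc 1: bank0 row1 -> MISS (open row1); precharges=0
Acc 2: bank0 row1 -> HIT
Acc 3: bank1 row1 -> MISS (open row1); precharges=0
Acc 4: bank1 row0 -> MISS (open row0); precharges=1
Acc 5: bank1 row1 -> MISS (open row1); precharges=2
Acc 6: bank1 row2 -> MISS (open row2); precharges=3
Acc 7: bank1 row2 -> HIT
Acc 8: bank0 row2 -> MISS (open row2); precharges=4
Acc 9: bank0 row0 -> MISS (open row0); precharges=5
Acc 10: bank0 row3 -> MISS (open row3); precharges=6
Acc 11: bank1 row2 -> HIT
Acc 12: bank1 row0 -> MISS (open row0); precharges=7
Acc 13: bank1 row3 -> MISS (open row3); precharges=8

Answer: M H M M M M H M M M H M M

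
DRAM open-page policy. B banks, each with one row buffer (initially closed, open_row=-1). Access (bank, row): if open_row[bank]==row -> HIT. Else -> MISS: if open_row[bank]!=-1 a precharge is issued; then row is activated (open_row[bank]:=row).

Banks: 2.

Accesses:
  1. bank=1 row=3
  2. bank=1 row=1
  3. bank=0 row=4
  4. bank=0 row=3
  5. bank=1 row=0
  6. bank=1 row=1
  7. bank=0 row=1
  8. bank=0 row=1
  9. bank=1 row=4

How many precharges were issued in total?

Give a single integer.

Acc 1: bank1 row3 -> MISS (open row3); precharges=0
Acc 2: bank1 row1 -> MISS (open row1); precharges=1
Acc 3: bank0 row4 -> MISS (open row4); precharges=1
Acc 4: bank0 row3 -> MISS (open row3); precharges=2
Acc 5: bank1 row0 -> MISS (open row0); precharges=3
Acc 6: bank1 row1 -> MISS (open row1); precharges=4
Acc 7: bank0 row1 -> MISS (open row1); precharges=5
Acc 8: bank0 row1 -> HIT
Acc 9: bank1 row4 -> MISS (open row4); precharges=6

Answer: 6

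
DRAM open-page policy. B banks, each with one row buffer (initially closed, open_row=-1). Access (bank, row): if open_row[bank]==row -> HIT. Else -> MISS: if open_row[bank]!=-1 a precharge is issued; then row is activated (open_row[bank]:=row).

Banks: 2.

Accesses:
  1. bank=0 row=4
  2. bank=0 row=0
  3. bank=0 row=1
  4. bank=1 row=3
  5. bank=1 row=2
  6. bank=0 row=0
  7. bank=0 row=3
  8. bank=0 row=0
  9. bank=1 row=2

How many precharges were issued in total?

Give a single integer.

Answer: 6

Derivation:
Acc 1: bank0 row4 -> MISS (open row4); precharges=0
Acc 2: bank0 row0 -> MISS (open row0); precharges=1
Acc 3: bank0 row1 -> MISS (open row1); precharges=2
Acc 4: bank1 row3 -> MISS (open row3); precharges=2
Acc 5: bank1 row2 -> MISS (open row2); precharges=3
Acc 6: bank0 row0 -> MISS (open row0); precharges=4
Acc 7: bank0 row3 -> MISS (open row3); precharges=5
Acc 8: bank0 row0 -> MISS (open row0); precharges=6
Acc 9: bank1 row2 -> HIT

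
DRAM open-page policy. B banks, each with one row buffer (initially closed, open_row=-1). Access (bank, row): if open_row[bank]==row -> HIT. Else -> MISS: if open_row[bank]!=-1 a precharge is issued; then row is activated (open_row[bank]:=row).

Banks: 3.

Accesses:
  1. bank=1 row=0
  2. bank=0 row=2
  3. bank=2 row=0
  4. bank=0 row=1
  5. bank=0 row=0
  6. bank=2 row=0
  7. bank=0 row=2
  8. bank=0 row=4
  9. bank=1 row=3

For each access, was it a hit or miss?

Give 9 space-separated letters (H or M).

Answer: M M M M M H M M M

Derivation:
Acc 1: bank1 row0 -> MISS (open row0); precharges=0
Acc 2: bank0 row2 -> MISS (open row2); precharges=0
Acc 3: bank2 row0 -> MISS (open row0); precharges=0
Acc 4: bank0 row1 -> MISS (open row1); precharges=1
Acc 5: bank0 row0 -> MISS (open row0); precharges=2
Acc 6: bank2 row0 -> HIT
Acc 7: bank0 row2 -> MISS (open row2); precharges=3
Acc 8: bank0 row4 -> MISS (open row4); precharges=4
Acc 9: bank1 row3 -> MISS (open row3); precharges=5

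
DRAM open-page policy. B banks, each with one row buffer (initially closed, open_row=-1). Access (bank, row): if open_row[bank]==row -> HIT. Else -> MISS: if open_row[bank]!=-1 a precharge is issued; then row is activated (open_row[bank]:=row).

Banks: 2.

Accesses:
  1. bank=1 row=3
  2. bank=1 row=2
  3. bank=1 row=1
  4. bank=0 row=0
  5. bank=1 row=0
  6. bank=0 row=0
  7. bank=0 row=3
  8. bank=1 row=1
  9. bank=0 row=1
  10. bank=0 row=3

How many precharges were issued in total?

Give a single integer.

Acc 1: bank1 row3 -> MISS (open row3); precharges=0
Acc 2: bank1 row2 -> MISS (open row2); precharges=1
Acc 3: bank1 row1 -> MISS (open row1); precharges=2
Acc 4: bank0 row0 -> MISS (open row0); precharges=2
Acc 5: bank1 row0 -> MISS (open row0); precharges=3
Acc 6: bank0 row0 -> HIT
Acc 7: bank0 row3 -> MISS (open row3); precharges=4
Acc 8: bank1 row1 -> MISS (open row1); precharges=5
Acc 9: bank0 row1 -> MISS (open row1); precharges=6
Acc 10: bank0 row3 -> MISS (open row3); precharges=7

Answer: 7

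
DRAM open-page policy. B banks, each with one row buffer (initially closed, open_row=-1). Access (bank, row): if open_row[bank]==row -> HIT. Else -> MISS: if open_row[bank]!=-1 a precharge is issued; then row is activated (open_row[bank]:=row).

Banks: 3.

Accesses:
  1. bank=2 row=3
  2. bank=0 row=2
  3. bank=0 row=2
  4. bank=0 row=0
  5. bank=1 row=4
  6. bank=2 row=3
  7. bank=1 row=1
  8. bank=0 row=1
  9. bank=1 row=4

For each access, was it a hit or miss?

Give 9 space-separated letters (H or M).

Answer: M M H M M H M M M

Derivation:
Acc 1: bank2 row3 -> MISS (open row3); precharges=0
Acc 2: bank0 row2 -> MISS (open row2); precharges=0
Acc 3: bank0 row2 -> HIT
Acc 4: bank0 row0 -> MISS (open row0); precharges=1
Acc 5: bank1 row4 -> MISS (open row4); precharges=1
Acc 6: bank2 row3 -> HIT
Acc 7: bank1 row1 -> MISS (open row1); precharges=2
Acc 8: bank0 row1 -> MISS (open row1); precharges=3
Acc 9: bank1 row4 -> MISS (open row4); precharges=4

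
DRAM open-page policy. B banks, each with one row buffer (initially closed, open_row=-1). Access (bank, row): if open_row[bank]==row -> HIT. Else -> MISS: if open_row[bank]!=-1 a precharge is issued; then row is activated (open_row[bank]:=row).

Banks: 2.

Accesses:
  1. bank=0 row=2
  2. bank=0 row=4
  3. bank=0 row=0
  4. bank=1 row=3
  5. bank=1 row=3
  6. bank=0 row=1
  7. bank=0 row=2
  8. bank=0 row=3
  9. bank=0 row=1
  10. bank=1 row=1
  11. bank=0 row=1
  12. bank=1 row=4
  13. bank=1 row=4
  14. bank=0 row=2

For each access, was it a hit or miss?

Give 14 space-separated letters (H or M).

Answer: M M M M H M M M M M H M H M

Derivation:
Acc 1: bank0 row2 -> MISS (open row2); precharges=0
Acc 2: bank0 row4 -> MISS (open row4); precharges=1
Acc 3: bank0 row0 -> MISS (open row0); precharges=2
Acc 4: bank1 row3 -> MISS (open row3); precharges=2
Acc 5: bank1 row3 -> HIT
Acc 6: bank0 row1 -> MISS (open row1); precharges=3
Acc 7: bank0 row2 -> MISS (open row2); precharges=4
Acc 8: bank0 row3 -> MISS (open row3); precharges=5
Acc 9: bank0 row1 -> MISS (open row1); precharges=6
Acc 10: bank1 row1 -> MISS (open row1); precharges=7
Acc 11: bank0 row1 -> HIT
Acc 12: bank1 row4 -> MISS (open row4); precharges=8
Acc 13: bank1 row4 -> HIT
Acc 14: bank0 row2 -> MISS (open row2); precharges=9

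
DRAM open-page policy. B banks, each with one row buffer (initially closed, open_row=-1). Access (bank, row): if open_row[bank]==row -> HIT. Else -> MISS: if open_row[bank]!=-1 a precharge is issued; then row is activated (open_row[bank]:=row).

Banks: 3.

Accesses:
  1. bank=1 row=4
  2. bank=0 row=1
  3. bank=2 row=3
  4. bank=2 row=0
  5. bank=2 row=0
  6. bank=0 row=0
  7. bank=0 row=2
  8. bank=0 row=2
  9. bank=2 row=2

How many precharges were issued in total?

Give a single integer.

Answer: 4

Derivation:
Acc 1: bank1 row4 -> MISS (open row4); precharges=0
Acc 2: bank0 row1 -> MISS (open row1); precharges=0
Acc 3: bank2 row3 -> MISS (open row3); precharges=0
Acc 4: bank2 row0 -> MISS (open row0); precharges=1
Acc 5: bank2 row0 -> HIT
Acc 6: bank0 row0 -> MISS (open row0); precharges=2
Acc 7: bank0 row2 -> MISS (open row2); precharges=3
Acc 8: bank0 row2 -> HIT
Acc 9: bank2 row2 -> MISS (open row2); precharges=4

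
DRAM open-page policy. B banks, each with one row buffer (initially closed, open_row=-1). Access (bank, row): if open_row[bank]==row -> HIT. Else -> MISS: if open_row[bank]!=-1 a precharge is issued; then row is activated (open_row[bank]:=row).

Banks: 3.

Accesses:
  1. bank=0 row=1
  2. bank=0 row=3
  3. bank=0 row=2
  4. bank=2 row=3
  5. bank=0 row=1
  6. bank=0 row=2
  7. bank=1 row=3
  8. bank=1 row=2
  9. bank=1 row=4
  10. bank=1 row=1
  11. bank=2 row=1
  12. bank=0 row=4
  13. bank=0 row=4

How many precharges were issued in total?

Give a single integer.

Acc 1: bank0 row1 -> MISS (open row1); precharges=0
Acc 2: bank0 row3 -> MISS (open row3); precharges=1
Acc 3: bank0 row2 -> MISS (open row2); precharges=2
Acc 4: bank2 row3 -> MISS (open row3); precharges=2
Acc 5: bank0 row1 -> MISS (open row1); precharges=3
Acc 6: bank0 row2 -> MISS (open row2); precharges=4
Acc 7: bank1 row3 -> MISS (open row3); precharges=4
Acc 8: bank1 row2 -> MISS (open row2); precharges=5
Acc 9: bank1 row4 -> MISS (open row4); precharges=6
Acc 10: bank1 row1 -> MISS (open row1); precharges=7
Acc 11: bank2 row1 -> MISS (open row1); precharges=8
Acc 12: bank0 row4 -> MISS (open row4); precharges=9
Acc 13: bank0 row4 -> HIT

Answer: 9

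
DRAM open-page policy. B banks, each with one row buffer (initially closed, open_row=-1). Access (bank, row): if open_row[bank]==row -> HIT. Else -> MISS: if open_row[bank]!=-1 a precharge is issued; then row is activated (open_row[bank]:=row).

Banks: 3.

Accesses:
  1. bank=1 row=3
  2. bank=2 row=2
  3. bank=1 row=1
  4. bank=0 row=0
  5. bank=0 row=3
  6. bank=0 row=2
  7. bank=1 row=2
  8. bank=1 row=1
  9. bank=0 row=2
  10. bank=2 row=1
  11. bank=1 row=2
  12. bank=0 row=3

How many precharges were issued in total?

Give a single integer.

Answer: 8

Derivation:
Acc 1: bank1 row3 -> MISS (open row3); precharges=0
Acc 2: bank2 row2 -> MISS (open row2); precharges=0
Acc 3: bank1 row1 -> MISS (open row1); precharges=1
Acc 4: bank0 row0 -> MISS (open row0); precharges=1
Acc 5: bank0 row3 -> MISS (open row3); precharges=2
Acc 6: bank0 row2 -> MISS (open row2); precharges=3
Acc 7: bank1 row2 -> MISS (open row2); precharges=4
Acc 8: bank1 row1 -> MISS (open row1); precharges=5
Acc 9: bank0 row2 -> HIT
Acc 10: bank2 row1 -> MISS (open row1); precharges=6
Acc 11: bank1 row2 -> MISS (open row2); precharges=7
Acc 12: bank0 row3 -> MISS (open row3); precharges=8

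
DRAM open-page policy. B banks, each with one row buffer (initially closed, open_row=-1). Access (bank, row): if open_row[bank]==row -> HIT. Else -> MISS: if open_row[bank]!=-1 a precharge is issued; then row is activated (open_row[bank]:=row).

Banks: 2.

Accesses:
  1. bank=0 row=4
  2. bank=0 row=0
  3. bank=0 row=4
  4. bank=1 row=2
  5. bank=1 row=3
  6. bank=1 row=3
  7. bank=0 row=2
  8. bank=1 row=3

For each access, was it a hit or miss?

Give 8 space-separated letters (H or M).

Acc 1: bank0 row4 -> MISS (open row4); precharges=0
Acc 2: bank0 row0 -> MISS (open row0); precharges=1
Acc 3: bank0 row4 -> MISS (open row4); precharges=2
Acc 4: bank1 row2 -> MISS (open row2); precharges=2
Acc 5: bank1 row3 -> MISS (open row3); precharges=3
Acc 6: bank1 row3 -> HIT
Acc 7: bank0 row2 -> MISS (open row2); precharges=4
Acc 8: bank1 row3 -> HIT

Answer: M M M M M H M H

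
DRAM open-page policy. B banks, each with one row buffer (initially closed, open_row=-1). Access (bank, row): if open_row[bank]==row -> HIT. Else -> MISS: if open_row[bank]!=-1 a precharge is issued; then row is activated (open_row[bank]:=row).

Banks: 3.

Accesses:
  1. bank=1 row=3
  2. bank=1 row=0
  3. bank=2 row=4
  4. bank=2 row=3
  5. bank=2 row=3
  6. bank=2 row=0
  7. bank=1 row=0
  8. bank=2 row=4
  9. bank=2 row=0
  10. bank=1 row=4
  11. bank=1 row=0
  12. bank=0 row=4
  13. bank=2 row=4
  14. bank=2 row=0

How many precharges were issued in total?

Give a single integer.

Answer: 9

Derivation:
Acc 1: bank1 row3 -> MISS (open row3); precharges=0
Acc 2: bank1 row0 -> MISS (open row0); precharges=1
Acc 3: bank2 row4 -> MISS (open row4); precharges=1
Acc 4: bank2 row3 -> MISS (open row3); precharges=2
Acc 5: bank2 row3 -> HIT
Acc 6: bank2 row0 -> MISS (open row0); precharges=3
Acc 7: bank1 row0 -> HIT
Acc 8: bank2 row4 -> MISS (open row4); precharges=4
Acc 9: bank2 row0 -> MISS (open row0); precharges=5
Acc 10: bank1 row4 -> MISS (open row4); precharges=6
Acc 11: bank1 row0 -> MISS (open row0); precharges=7
Acc 12: bank0 row4 -> MISS (open row4); precharges=7
Acc 13: bank2 row4 -> MISS (open row4); precharges=8
Acc 14: bank2 row0 -> MISS (open row0); precharges=9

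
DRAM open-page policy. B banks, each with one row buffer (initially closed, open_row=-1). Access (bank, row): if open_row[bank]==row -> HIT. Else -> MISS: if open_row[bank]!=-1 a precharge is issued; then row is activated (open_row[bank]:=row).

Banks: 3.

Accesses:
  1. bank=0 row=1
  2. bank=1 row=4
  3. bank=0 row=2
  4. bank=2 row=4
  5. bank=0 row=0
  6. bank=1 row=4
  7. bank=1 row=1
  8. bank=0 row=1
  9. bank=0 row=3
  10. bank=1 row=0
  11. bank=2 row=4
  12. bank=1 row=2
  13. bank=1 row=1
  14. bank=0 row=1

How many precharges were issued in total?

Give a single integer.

Acc 1: bank0 row1 -> MISS (open row1); precharges=0
Acc 2: bank1 row4 -> MISS (open row4); precharges=0
Acc 3: bank0 row2 -> MISS (open row2); precharges=1
Acc 4: bank2 row4 -> MISS (open row4); precharges=1
Acc 5: bank0 row0 -> MISS (open row0); precharges=2
Acc 6: bank1 row4 -> HIT
Acc 7: bank1 row1 -> MISS (open row1); precharges=3
Acc 8: bank0 row1 -> MISS (open row1); precharges=4
Acc 9: bank0 row3 -> MISS (open row3); precharges=5
Acc 10: bank1 row0 -> MISS (open row0); precharges=6
Acc 11: bank2 row4 -> HIT
Acc 12: bank1 row2 -> MISS (open row2); precharges=7
Acc 13: bank1 row1 -> MISS (open row1); precharges=8
Acc 14: bank0 row1 -> MISS (open row1); precharges=9

Answer: 9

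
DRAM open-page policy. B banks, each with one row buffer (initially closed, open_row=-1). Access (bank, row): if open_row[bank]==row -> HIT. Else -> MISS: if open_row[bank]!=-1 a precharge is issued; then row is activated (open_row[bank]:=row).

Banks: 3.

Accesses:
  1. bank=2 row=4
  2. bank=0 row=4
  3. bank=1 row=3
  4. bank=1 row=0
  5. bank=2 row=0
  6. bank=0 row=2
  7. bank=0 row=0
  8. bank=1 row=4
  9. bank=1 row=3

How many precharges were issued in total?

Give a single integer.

Answer: 6

Derivation:
Acc 1: bank2 row4 -> MISS (open row4); precharges=0
Acc 2: bank0 row4 -> MISS (open row4); precharges=0
Acc 3: bank1 row3 -> MISS (open row3); precharges=0
Acc 4: bank1 row0 -> MISS (open row0); precharges=1
Acc 5: bank2 row0 -> MISS (open row0); precharges=2
Acc 6: bank0 row2 -> MISS (open row2); precharges=3
Acc 7: bank0 row0 -> MISS (open row0); precharges=4
Acc 8: bank1 row4 -> MISS (open row4); precharges=5
Acc 9: bank1 row3 -> MISS (open row3); precharges=6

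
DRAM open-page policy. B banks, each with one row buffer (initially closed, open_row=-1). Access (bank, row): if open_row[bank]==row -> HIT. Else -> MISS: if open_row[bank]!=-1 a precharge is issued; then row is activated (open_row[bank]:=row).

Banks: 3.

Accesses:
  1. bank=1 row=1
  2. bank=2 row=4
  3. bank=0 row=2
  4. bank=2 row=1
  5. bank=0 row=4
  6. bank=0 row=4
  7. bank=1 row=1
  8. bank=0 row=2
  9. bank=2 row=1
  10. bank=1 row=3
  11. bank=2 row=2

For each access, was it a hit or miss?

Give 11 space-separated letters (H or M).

Answer: M M M M M H H M H M M

Derivation:
Acc 1: bank1 row1 -> MISS (open row1); precharges=0
Acc 2: bank2 row4 -> MISS (open row4); precharges=0
Acc 3: bank0 row2 -> MISS (open row2); precharges=0
Acc 4: bank2 row1 -> MISS (open row1); precharges=1
Acc 5: bank0 row4 -> MISS (open row4); precharges=2
Acc 6: bank0 row4 -> HIT
Acc 7: bank1 row1 -> HIT
Acc 8: bank0 row2 -> MISS (open row2); precharges=3
Acc 9: bank2 row1 -> HIT
Acc 10: bank1 row3 -> MISS (open row3); precharges=4
Acc 11: bank2 row2 -> MISS (open row2); precharges=5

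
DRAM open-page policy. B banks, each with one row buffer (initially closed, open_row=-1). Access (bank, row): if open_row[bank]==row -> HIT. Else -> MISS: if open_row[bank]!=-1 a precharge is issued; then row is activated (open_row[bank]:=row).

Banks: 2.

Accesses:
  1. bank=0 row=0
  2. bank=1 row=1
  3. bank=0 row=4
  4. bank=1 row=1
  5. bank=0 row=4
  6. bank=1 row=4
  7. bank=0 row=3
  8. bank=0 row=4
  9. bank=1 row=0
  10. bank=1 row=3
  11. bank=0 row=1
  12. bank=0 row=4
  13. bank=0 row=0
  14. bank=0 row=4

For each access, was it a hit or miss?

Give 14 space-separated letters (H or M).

Acc 1: bank0 row0 -> MISS (open row0); precharges=0
Acc 2: bank1 row1 -> MISS (open row1); precharges=0
Acc 3: bank0 row4 -> MISS (open row4); precharges=1
Acc 4: bank1 row1 -> HIT
Acc 5: bank0 row4 -> HIT
Acc 6: bank1 row4 -> MISS (open row4); precharges=2
Acc 7: bank0 row3 -> MISS (open row3); precharges=3
Acc 8: bank0 row4 -> MISS (open row4); precharges=4
Acc 9: bank1 row0 -> MISS (open row0); precharges=5
Acc 10: bank1 row3 -> MISS (open row3); precharges=6
Acc 11: bank0 row1 -> MISS (open row1); precharges=7
Acc 12: bank0 row4 -> MISS (open row4); precharges=8
Acc 13: bank0 row0 -> MISS (open row0); precharges=9
Acc 14: bank0 row4 -> MISS (open row4); precharges=10

Answer: M M M H H M M M M M M M M M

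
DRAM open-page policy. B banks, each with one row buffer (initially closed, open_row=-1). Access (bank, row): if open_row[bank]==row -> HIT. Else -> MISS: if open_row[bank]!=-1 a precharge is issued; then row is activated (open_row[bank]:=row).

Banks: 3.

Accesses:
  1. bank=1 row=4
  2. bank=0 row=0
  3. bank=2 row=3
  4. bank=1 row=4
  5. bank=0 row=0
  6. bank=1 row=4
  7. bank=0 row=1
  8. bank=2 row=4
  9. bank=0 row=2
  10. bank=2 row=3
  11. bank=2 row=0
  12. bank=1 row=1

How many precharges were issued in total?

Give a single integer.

Acc 1: bank1 row4 -> MISS (open row4); precharges=0
Acc 2: bank0 row0 -> MISS (open row0); precharges=0
Acc 3: bank2 row3 -> MISS (open row3); precharges=0
Acc 4: bank1 row4 -> HIT
Acc 5: bank0 row0 -> HIT
Acc 6: bank1 row4 -> HIT
Acc 7: bank0 row1 -> MISS (open row1); precharges=1
Acc 8: bank2 row4 -> MISS (open row4); precharges=2
Acc 9: bank0 row2 -> MISS (open row2); precharges=3
Acc 10: bank2 row3 -> MISS (open row3); precharges=4
Acc 11: bank2 row0 -> MISS (open row0); precharges=5
Acc 12: bank1 row1 -> MISS (open row1); precharges=6

Answer: 6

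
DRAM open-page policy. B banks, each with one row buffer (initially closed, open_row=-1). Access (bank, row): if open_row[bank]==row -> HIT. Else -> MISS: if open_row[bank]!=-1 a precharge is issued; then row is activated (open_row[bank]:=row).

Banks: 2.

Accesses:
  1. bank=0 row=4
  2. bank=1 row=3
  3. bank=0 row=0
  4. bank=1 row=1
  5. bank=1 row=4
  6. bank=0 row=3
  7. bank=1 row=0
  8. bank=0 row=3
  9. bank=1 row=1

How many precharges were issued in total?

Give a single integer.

Answer: 6

Derivation:
Acc 1: bank0 row4 -> MISS (open row4); precharges=0
Acc 2: bank1 row3 -> MISS (open row3); precharges=0
Acc 3: bank0 row0 -> MISS (open row0); precharges=1
Acc 4: bank1 row1 -> MISS (open row1); precharges=2
Acc 5: bank1 row4 -> MISS (open row4); precharges=3
Acc 6: bank0 row3 -> MISS (open row3); precharges=4
Acc 7: bank1 row0 -> MISS (open row0); precharges=5
Acc 8: bank0 row3 -> HIT
Acc 9: bank1 row1 -> MISS (open row1); precharges=6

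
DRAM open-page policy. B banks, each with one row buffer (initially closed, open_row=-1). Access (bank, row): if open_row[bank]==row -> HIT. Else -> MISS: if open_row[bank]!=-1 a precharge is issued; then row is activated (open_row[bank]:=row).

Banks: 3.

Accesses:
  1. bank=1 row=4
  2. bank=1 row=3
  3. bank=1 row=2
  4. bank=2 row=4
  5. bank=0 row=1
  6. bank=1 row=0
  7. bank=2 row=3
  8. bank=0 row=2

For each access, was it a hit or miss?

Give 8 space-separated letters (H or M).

Answer: M M M M M M M M

Derivation:
Acc 1: bank1 row4 -> MISS (open row4); precharges=0
Acc 2: bank1 row3 -> MISS (open row3); precharges=1
Acc 3: bank1 row2 -> MISS (open row2); precharges=2
Acc 4: bank2 row4 -> MISS (open row4); precharges=2
Acc 5: bank0 row1 -> MISS (open row1); precharges=2
Acc 6: bank1 row0 -> MISS (open row0); precharges=3
Acc 7: bank2 row3 -> MISS (open row3); precharges=4
Acc 8: bank0 row2 -> MISS (open row2); precharges=5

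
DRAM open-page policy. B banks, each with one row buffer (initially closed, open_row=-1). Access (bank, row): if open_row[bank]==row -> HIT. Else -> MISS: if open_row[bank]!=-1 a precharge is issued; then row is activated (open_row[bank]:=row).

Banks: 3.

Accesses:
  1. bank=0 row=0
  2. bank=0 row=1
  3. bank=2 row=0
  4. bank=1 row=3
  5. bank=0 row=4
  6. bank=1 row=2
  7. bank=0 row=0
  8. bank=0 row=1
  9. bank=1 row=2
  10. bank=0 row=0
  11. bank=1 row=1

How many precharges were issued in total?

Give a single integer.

Acc 1: bank0 row0 -> MISS (open row0); precharges=0
Acc 2: bank0 row1 -> MISS (open row1); precharges=1
Acc 3: bank2 row0 -> MISS (open row0); precharges=1
Acc 4: bank1 row3 -> MISS (open row3); precharges=1
Acc 5: bank0 row4 -> MISS (open row4); precharges=2
Acc 6: bank1 row2 -> MISS (open row2); precharges=3
Acc 7: bank0 row0 -> MISS (open row0); precharges=4
Acc 8: bank0 row1 -> MISS (open row1); precharges=5
Acc 9: bank1 row2 -> HIT
Acc 10: bank0 row0 -> MISS (open row0); precharges=6
Acc 11: bank1 row1 -> MISS (open row1); precharges=7

Answer: 7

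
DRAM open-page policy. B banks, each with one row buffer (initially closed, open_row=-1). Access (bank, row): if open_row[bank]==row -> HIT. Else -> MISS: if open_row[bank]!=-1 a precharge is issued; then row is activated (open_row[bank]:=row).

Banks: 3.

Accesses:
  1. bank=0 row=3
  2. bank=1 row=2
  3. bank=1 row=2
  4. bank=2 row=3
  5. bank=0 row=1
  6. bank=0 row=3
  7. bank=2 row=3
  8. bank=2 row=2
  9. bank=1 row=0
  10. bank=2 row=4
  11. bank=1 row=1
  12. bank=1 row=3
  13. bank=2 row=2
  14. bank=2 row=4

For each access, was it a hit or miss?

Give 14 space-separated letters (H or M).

Answer: M M H M M M H M M M M M M M

Derivation:
Acc 1: bank0 row3 -> MISS (open row3); precharges=0
Acc 2: bank1 row2 -> MISS (open row2); precharges=0
Acc 3: bank1 row2 -> HIT
Acc 4: bank2 row3 -> MISS (open row3); precharges=0
Acc 5: bank0 row1 -> MISS (open row1); precharges=1
Acc 6: bank0 row3 -> MISS (open row3); precharges=2
Acc 7: bank2 row3 -> HIT
Acc 8: bank2 row2 -> MISS (open row2); precharges=3
Acc 9: bank1 row0 -> MISS (open row0); precharges=4
Acc 10: bank2 row4 -> MISS (open row4); precharges=5
Acc 11: bank1 row1 -> MISS (open row1); precharges=6
Acc 12: bank1 row3 -> MISS (open row3); precharges=7
Acc 13: bank2 row2 -> MISS (open row2); precharges=8
Acc 14: bank2 row4 -> MISS (open row4); precharges=9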